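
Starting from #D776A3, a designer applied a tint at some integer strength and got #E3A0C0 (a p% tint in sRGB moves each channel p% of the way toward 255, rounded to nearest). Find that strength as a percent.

#D776A3 is rgb(215, 118, 163); #E3A0C0 is rgb(227, 160, 192).
On the G channel (widest range): 160 ≈ 118 + (p/100)(255 − 118), so p ≈ 100×(160 − 118)/(255 − 118) = 4200/137 = 30.66.
p = 31 reproduces all three channels after rounding.

31%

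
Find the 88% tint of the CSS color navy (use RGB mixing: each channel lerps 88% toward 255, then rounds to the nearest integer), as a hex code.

CSS navy is rgb(0, 0, 128).
Per channel, c → c + 0.88(255 − c):
  R: 0 + 224.4 = 224.4 → 224
  G: 0 + 0.88×(255−0) = 0 + 224.4 = 224.4 → 224
  B: 128 + 0.88×(255−128) = 128 + 111.76 = 239.76 → 240
rgb(224, 224, 240) = #E0E0F0.

#E0E0F0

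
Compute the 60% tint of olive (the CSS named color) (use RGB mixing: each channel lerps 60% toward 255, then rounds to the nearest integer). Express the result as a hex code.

CSS olive is rgb(128, 128, 0).
A 60% tint moves each channel 60% toward 255:
  R: 128 + 76.2 = 204.2 → 204
  G: 128 + 76.2 = 204.2 → 204
  B: 0 + 0.6×(255−0) = 0 + 153 = 153 → 153
rgb(204, 204, 153) = #cccc99.

#cccc99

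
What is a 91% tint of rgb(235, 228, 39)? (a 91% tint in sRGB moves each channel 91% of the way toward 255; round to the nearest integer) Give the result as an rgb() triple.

rgb(253, 253, 236)

A 91% tint moves each channel 91% toward 255:
  R: 235 + 0.91×(255−235) = 235 + 18.2 = 253.2 → 253
  G: 228 + 0.91×(255−228) = 228 + 24.57 = 252.57 → 253
  B: 39 + 0.91×(255−39) = 39 + 196.56 = 235.56 → 236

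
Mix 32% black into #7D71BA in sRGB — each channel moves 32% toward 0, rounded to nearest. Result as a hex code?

#554D7E

#7D71BA is rgb(125, 113, 186).
Per channel, c → c + 0.32(0 − c):
  R: 125 + 0.32×(0−125) = 125 − 40 = 85 → 85
  G: 113 + 0.32×(0−113) = 113 − 36.16 = 76.84 → 77
  B: 186 + 0.32×(0−186) = 186 − 59.52 = 126.48 → 126
rgb(85, 77, 126) = #554D7E.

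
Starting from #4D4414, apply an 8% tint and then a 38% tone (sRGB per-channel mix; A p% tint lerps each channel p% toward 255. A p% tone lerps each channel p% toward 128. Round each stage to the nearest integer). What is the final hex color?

#696449

#4D4414 is rgb(77, 68, 20).
An 8% tint moves each channel 8% toward 255:
  R: 77 + 14.24 = 91.24 → 91
  G: 68 + 0.08×(255−68) = 68 + 14.96 = 82.96 → 83
  B: 20 + 18.8 = 38.8 → 39
After the tint: rgb(91, 83, 39) = #5B5327.
Per channel, c → c + 0.38(128 − c):
  R: 91 + 14.06 = 105.06 → 105
  G: 83 + 0.38×(128−83) = 83 + 17.1 = 100.1 → 100
  B: 39 + 0.38×(128−39) = 39 + 33.82 = 72.82 → 73
rgb(105, 100, 73) = #696449.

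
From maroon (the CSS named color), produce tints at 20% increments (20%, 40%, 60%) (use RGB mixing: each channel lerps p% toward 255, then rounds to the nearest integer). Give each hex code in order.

CSS maroon is rgb(128, 0, 0).
20%: (128 + 25.4 = 153.4→153, 0 + 51 = 51→51, 0 + 51 = 51→51) → #993333
40%: (128 + 50.8 = 178.8→179, 0 + 102 = 102→102, 0 + 102 = 102→102) → #B36666
60%: (128 + 76.2 = 204.2→204, 0 + 153 = 153→153, 0 + 153 = 153→153) → #CC9999

#993333, #B36666, #CC9999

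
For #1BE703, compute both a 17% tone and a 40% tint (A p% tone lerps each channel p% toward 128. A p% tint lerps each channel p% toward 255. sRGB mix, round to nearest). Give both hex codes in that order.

#1BE703 is rgb(27, 231, 3).
17% tone:
  R: 27 + 17.17 = 44.17 → 44
  G: 231 + 0.17×(128−231) = 231 − 17.51 = 213.49 → 213
  B: 3 + 21.25 = 24.25 → 24
  → #2CD518
40% tint:
  R: 27 + 0.4×(255−27) = 27 + 91.2 = 118.2 → 118
  G: 231 + 9.6 = 240.6 → 241
  B: 3 + 0.4×(255−3) = 3 + 100.8 = 103.8 → 104
  → #76F168

#2CD518, #76F168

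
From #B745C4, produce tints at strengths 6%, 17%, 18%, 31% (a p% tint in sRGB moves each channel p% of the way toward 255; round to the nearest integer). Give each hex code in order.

#B745C4 is rgb(183, 69, 196).
6%: (183 + 4.32 = 187.32→187, 69 + 11.16 = 80.16→80, 196 + 3.54 = 199.54→200) → #BB50C8
17%: (183 + 12.24 = 195.24→195, 69 + 31.62 = 100.62→101, 196 + 10.03 = 206.03→206) → #C365CE
18%: (183 + 12.96 = 195.96→196, 69 + 33.48 = 102.48→102, 196 + 10.62 = 206.62→207) → #C466CF
31%: (183 + 22.32 = 205.32→205, 69 + 57.66 = 126.66→127, 196 + 18.29 = 214.29→214) → #CD7FD6

#BB50C8, #C365CE, #C466CF, #CD7FD6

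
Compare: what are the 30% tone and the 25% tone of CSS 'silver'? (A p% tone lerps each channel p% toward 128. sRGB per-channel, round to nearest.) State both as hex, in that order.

CSS silver is rgb(192, 192, 192).
30% tone:
  R: 192 − 19.2 = 172.8 → 173
  G: 192 + 0.3×(128−192) = 192 − 19.2 = 172.8 → 173
  B: 192 + 0.3×(128−192) = 192 − 19.2 = 172.8 → 173
  → #ADADAD
25% tone:
  R: 192 + 0.25×(128−192) = 192 − 16 = 176 → 176
  G: 192 − 16 = 176 → 176
  B: 192 + 0.25×(128−192) = 192 − 16 = 176 → 176
  → #B0B0B0

#ADADAD, #B0B0B0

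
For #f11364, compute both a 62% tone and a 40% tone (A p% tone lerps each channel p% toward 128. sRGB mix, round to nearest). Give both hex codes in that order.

#ab5775, #c43f6f

#f11364 is rgb(241, 19, 100).
62% tone:
  R: 241 + 0.62×(128−241) = 241 − 70.06 = 170.94 → 171
  G: 19 + 0.62×(128−19) = 19 + 67.58 = 86.58 → 87
  B: 100 + 0.62×(128−100) = 100 + 17.36 = 117.36 → 117
  → #ab5775
40% tone:
  R: 241 + 0.4×(128−241) = 241 − 45.2 = 195.8 → 196
  G: 19 + 43.6 = 62.6 → 63
  B: 100 + 11.2 = 111.2 → 111
  → #c43f6f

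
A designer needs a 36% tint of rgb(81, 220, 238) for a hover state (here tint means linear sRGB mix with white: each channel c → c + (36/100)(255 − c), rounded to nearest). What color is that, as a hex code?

#90e9f4

Lerp each channel 36% toward 255:
  R: 81 + 0.36×(255−81) = 81 + 62.64 = 143.64 → 144
  G: 220 + 0.36×(255−220) = 220 + 12.6 = 232.6 → 233
  B: 238 + 0.36×(255−238) = 238 + 6.12 = 244.12 → 244
rgb(144, 233, 244) = #90e9f4.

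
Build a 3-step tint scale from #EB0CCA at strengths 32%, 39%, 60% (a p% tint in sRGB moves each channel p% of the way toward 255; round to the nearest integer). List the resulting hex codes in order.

#EB0CCA is rgb(235, 12, 202).
32%: (235 + 6.4 = 241.4→241, 12 + 77.76 = 89.76→90, 202 + 16.96 = 218.96→219) → #F15ADB
39%: (235 + 7.8 = 242.8→243, 12 + 94.77 = 106.77→107, 202 + 20.67 = 222.67→223) → #F36BDF
60%: (235 + 12 = 247→247, 12 + 145.8 = 157.8→158, 202 + 31.8 = 233.8→234) → #F79EEA

#F15ADB, #F36BDF, #F79EEA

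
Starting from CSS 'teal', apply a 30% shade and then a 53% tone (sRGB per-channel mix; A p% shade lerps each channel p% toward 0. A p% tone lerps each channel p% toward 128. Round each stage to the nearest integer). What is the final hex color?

CSS teal is rgb(0, 128, 128).
A 30% shade moves each channel 30% toward 0:
  R: 0 + 0.3×(0−0) = 0 + 0 = 0 → 0
  G: 128 − 38.4 = 89.6 → 90
  B: 128 − 38.4 = 89.6 → 90
After the shade: rgb(0, 90, 90) = #005a5a.
A 53% tone moves each channel 53% toward 128:
  R: 0 + 0.53×(128−0) = 0 + 67.84 = 67.84 → 68
  G: 90 + 20.14 = 110.14 → 110
  B: 90 + 20.14 = 110.14 → 110
rgb(68, 110, 110) = #446e6e.

#446e6e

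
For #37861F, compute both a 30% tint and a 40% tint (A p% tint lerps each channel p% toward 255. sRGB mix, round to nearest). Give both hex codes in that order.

#37861F is rgb(55, 134, 31).
30% tint:
  R: 55 + 60 = 115 → 115
  G: 134 + 0.3×(255−134) = 134 + 36.3 = 170.3 → 170
  B: 31 + 0.3×(255−31) = 31 + 67.2 = 98.2 → 98
  → #73AA62
40% tint:
  R: 55 + 0.4×(255−55) = 55 + 80 = 135 → 135
  G: 134 + 0.4×(255−134) = 134 + 48.4 = 182.4 → 182
  B: 31 + 0.4×(255−31) = 31 + 89.6 = 120.6 → 121
  → #87B679

#73AA62, #87B679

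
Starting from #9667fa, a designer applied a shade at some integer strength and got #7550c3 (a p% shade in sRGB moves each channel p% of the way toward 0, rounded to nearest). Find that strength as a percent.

#9667fa is rgb(150, 103, 250); #7550c3 is rgb(117, 80, 195).
On the B channel (widest range): 195 ≈ 250 + (p/100)(0 − 250), so p ≈ 100×(195 − 250)/(0 − 250) = -5500/-250 = 22.00.
p = 22 reproduces all three channels after rounding.

22%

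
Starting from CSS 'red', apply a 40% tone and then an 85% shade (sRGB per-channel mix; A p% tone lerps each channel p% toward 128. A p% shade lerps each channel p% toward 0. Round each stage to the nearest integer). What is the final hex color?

#1f0808

CSS red is rgb(255, 0, 0).
Per channel, c → c + 0.4(128 − c):
  R: 255 + 0.4×(128−255) = 255 − 50.8 = 204.2 → 204
  G: 0 + 0.4×(128−0) = 0 + 51.2 = 51.2 → 51
  B: 0 + 51.2 = 51.2 → 51
After the tone: rgb(204, 51, 51) = #cc3333.
Per channel, c → c + 0.85(0 − c):
  R: 204 + 0.85×(0−204) = 204 − 173.4 = 30.6 → 31
  G: 51 + 0.85×(0−51) = 51 − 43.35 = 7.65 → 8
  B: 51 + 0.85×(0−51) = 51 − 43.35 = 7.65 → 8
rgb(31, 8, 8) = #1f0808.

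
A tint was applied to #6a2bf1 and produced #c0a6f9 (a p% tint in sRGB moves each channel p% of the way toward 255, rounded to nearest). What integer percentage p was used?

58%

#6a2bf1 is rgb(106, 43, 241); #c0a6f9 is rgb(192, 166, 249).
On the G channel (widest range): 166 ≈ 43 + (p/100)(255 − 43), so p ≈ 100×(166 − 43)/(255 − 43) = 12300/212 = 58.02.
p = 58 reproduces all three channels after rounding.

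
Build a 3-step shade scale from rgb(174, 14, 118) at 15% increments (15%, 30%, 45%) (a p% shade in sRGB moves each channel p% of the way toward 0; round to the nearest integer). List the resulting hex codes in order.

#940c64, #7a0a53, #600841

15%: (174 − 26.1 = 147.9→148, 14 − 2.1 = 11.9→12, 118 − 17.7 = 100.3→100) → #940c64
30%: (174 − 52.2 = 121.8→122, 14 − 4.2 = 9.8→10, 118 − 35.4 = 82.6→83) → #7a0a53
45%: (174 − 78.3 = 95.7→96, 14 − 6.3 = 7.7→8, 118 − 53.1 = 64.9→65) → #600841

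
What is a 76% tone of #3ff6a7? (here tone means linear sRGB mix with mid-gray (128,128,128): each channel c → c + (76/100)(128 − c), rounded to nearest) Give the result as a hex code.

#709c89

#3ff6a7 is rgb(63, 246, 167).
Lerp each channel 76% toward 128:
  R: 63 + 0.76×(128−63) = 63 + 49.4 = 112.4 → 112
  G: 246 + 0.76×(128−246) = 246 − 89.68 = 156.32 → 156
  B: 167 − 29.64 = 137.36 → 137
rgb(112, 156, 137) = #709c89.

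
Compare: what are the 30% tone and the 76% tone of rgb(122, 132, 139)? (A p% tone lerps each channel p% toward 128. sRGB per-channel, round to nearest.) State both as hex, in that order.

30% tone:
  R: 122 + 0.3×(128−122) = 122 + 1.8 = 123.8 → 124
  G: 132 − 1.2 = 130.8 → 131
  B: 139 + 0.3×(128−139) = 139 − 3.3 = 135.7 → 136
  → #7C8388
76% tone:
  R: 122 + 0.76×(128−122) = 122 + 4.56 = 126.56 → 127
  G: 132 + 0.76×(128−132) = 132 − 3.04 = 128.96 → 129
  B: 139 + 0.76×(128−139) = 139 − 8.36 = 130.64 → 131
  → #7F8183

#7C8388, #7F8183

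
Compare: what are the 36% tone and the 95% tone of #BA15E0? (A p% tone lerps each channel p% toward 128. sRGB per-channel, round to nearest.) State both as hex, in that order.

#BA15E0 is rgb(186, 21, 224).
36% tone:
  R: 186 − 20.88 = 165.12 → 165
  G: 21 + 0.36×(128−21) = 21 + 38.52 = 59.52 → 60
  B: 224 + 0.36×(128−224) = 224 − 34.56 = 189.44 → 189
  → #A53CBD
95% tone:
  R: 186 − 55.1 = 130.9 → 131
  G: 21 + 101.65 = 122.65 → 123
  B: 224 − 91.2 = 132.8 → 133
  → #837B85

#A53CBD, #837B85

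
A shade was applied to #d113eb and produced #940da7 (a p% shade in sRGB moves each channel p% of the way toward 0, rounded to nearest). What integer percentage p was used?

#d113eb is rgb(209, 19, 235); #940da7 is rgb(148, 13, 167).
On the B channel (widest range): 167 ≈ 235 + (p/100)(0 − 235), so p ≈ 100×(167 − 235)/(0 − 235) = -6800/-235 = 28.94.
p = 29 reproduces all three channels after rounding.

29%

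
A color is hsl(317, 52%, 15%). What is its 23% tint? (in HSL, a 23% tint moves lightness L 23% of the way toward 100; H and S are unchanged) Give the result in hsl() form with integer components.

L moves 23% from 15 toward 100: 15 + 19.55 = 34.55 → 35.
H and S are unchanged.

hsl(317, 52%, 35%)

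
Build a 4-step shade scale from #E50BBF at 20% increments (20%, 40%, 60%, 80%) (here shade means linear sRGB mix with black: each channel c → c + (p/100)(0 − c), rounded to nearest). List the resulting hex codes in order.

#B70999, #890773, #5C044C, #2E0226

#E50BBF is rgb(229, 11, 191).
20%: (229 − 45.8 = 183.2→183, 11 − 2.2 = 8.8→9, 191 − 38.2 = 152.8→153) → #B70999
40%: (229 − 91.6 = 137.4→137, 11 − 4.4 = 6.6→7, 191 − 76.4 = 114.6→115) → #890773
60%: (229 − 137.4 = 91.6→92, 11 − 6.6 = 4.4→4, 191 − 114.6 = 76.4→76) → #5C044C
80%: (229 − 183.2 = 45.8→46, 11 − 8.8 = 2.2→2, 191 − 152.8 = 38.2→38) → #2E0226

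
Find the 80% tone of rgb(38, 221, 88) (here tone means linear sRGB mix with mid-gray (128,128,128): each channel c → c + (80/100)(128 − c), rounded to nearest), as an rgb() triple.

Lerp each channel 80% toward 128:
  R: 38 + 0.8×(128−38) = 38 + 72 = 110 → 110
  G: 221 − 74.4 = 146.6 → 147
  B: 88 + 0.8×(128−88) = 88 + 32 = 120 → 120

rgb(110, 147, 120)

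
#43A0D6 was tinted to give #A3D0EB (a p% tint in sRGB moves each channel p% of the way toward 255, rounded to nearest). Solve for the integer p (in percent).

#43A0D6 is rgb(67, 160, 214); #A3D0EB is rgb(163, 208, 235).
On the R channel (widest range): 163 ≈ 67 + (p/100)(255 − 67), so p ≈ 100×(163 − 67)/(255 − 67) = 9600/188 = 51.06.
p = 51 reproduces all three channels after rounding.

51%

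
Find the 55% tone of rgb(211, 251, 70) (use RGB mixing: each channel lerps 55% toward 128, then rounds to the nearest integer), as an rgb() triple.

rgb(165, 183, 102)

Lerp each channel 55% toward 128:
  R: 211 + 0.55×(128−211) = 211 − 45.65 = 165.35 → 165
  G: 251 − 67.65 = 183.35 → 183
  B: 70 + 31.9 = 101.9 → 102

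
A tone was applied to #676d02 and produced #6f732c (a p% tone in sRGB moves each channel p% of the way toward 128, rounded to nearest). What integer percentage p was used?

#676d02 is rgb(103, 109, 2); #6f732c is rgb(111, 115, 44).
On the B channel (widest range): 44 ≈ 2 + (p/100)(128 − 2), so p ≈ 100×(44 − 2)/(128 − 2) = 4200/126 = 33.33.
p = 33 reproduces all three channels after rounding.

33%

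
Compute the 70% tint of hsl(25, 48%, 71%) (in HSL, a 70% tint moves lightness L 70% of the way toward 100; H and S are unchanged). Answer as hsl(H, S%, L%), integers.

hsl(25, 48%, 91%)

L moves 70% from 71 toward 100: 71 + 20.3 = 91.3 → 91.
H and S are unchanged.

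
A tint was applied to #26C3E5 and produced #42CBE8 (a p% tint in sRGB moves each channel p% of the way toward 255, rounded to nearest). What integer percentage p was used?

#26C3E5 is rgb(38, 195, 229); #42CBE8 is rgb(66, 203, 232).
On the R channel (widest range): 66 ≈ 38 + (p/100)(255 − 38), so p ≈ 100×(66 − 38)/(255 − 38) = 2800/217 = 12.90.
p = 13 reproduces all three channels after rounding.

13%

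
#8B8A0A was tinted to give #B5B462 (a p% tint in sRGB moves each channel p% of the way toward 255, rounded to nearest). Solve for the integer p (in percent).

#8B8A0A is rgb(139, 138, 10); #B5B462 is rgb(181, 180, 98).
On the B channel (widest range): 98 ≈ 10 + (p/100)(255 − 10), so p ≈ 100×(98 − 10)/(255 − 10) = 8800/245 = 35.92.
p = 36 reproduces all three channels after rounding.

36%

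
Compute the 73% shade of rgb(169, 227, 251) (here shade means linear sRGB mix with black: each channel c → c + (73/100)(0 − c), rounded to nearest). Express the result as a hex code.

#2e3d44

Lerp each channel 73% toward 0:
  R: 169 + 0.73×(0−169) = 169 − 123.37 = 45.63 → 46
  G: 227 + 0.73×(0−227) = 227 − 165.71 = 61.29 → 61
  B: 251 + 0.73×(0−251) = 251 − 183.23 = 67.77 → 68
rgb(46, 61, 68) = #2e3d44.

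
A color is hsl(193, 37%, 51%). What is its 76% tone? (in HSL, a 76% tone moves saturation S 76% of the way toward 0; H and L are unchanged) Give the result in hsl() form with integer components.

hsl(193, 9%, 51%)

S moves 76% from 37 toward 0: 37 − 28.12 = 8.88 → 9.
H and L are unchanged.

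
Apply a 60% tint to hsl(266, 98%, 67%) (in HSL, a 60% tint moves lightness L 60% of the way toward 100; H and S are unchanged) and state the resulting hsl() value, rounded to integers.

hsl(266, 98%, 87%)

L moves 60% from 67 toward 100: 67 + 19.8 = 86.8 → 87.
H and S are unchanged.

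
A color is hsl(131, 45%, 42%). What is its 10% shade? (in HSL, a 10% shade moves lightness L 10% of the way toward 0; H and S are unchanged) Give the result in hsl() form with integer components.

hsl(131, 45%, 38%)

L moves 10% from 42 toward 0: 42 − 4.2 = 37.8 → 38.
H and S are unchanged.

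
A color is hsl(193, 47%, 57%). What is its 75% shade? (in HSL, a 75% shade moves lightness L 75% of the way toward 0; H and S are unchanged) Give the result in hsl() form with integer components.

L moves 75% from 57 toward 0: 57 − 42.75 = 14.25 → 14.
H and S are unchanged.

hsl(193, 47%, 14%)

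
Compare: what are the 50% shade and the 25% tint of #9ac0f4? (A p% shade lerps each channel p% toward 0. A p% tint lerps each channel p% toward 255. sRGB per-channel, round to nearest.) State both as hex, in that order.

#4d607a, #b3d0f7

#9ac0f4 is rgb(154, 192, 244).
50% shade:
  R: 154 − 77 = 77 → 77
  G: 192 + 0.5×(0−192) = 192 − 96 = 96 → 96
  B: 244 − 122 = 122 → 122
  → #4d607a
25% tint:
  R: 154 + 25.25 = 179.25 → 179
  G: 192 + 0.25×(255−192) = 192 + 15.75 = 207.75 → 208
  B: 244 + 2.75 = 246.75 → 247
  → #b3d0f7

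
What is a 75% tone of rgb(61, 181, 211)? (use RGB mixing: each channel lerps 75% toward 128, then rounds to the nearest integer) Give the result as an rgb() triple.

rgb(111, 141, 149)

A 75% tone moves each channel 75% toward 128:
  R: 61 + 50.25 = 111.25 → 111
  G: 181 − 39.75 = 141.25 → 141
  B: 211 − 62.25 = 148.75 → 149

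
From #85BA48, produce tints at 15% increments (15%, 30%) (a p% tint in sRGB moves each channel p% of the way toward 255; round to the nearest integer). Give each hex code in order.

#85BA48 is rgb(133, 186, 72).
15%: (133 + 18.3 = 151.3→151, 186 + 10.35 = 196.35→196, 72 + 27.45 = 99.45→99) → #97C463
30%: (133 + 36.6 = 169.6→170, 186 + 20.7 = 206.7→207, 72 + 54.9 = 126.9→127) → #AACF7F

#97C463, #AACF7F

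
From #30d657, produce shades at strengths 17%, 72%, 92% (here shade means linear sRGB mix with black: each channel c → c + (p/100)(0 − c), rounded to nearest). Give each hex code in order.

#28b248, #0d3c18, #041107

#30d657 is rgb(48, 214, 87).
17%: (48 − 8.16 = 39.84→40, 214 − 36.38 = 177.62→178, 87 − 14.79 = 72.21→72) → #28b248
72%: (48 − 34.56 = 13.44→13, 214 − 154.08 = 59.92→60, 87 − 62.64 = 24.36→24) → #0d3c18
92%: (48 − 44.16 = 3.84→4, 214 − 196.88 = 17.12→17, 87 − 80.04 = 6.96→7) → #041107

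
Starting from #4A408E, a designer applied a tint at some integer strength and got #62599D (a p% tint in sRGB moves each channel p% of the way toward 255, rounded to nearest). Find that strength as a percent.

13%

#4A408E is rgb(74, 64, 142); #62599D is rgb(98, 89, 157).
On the G channel (widest range): 89 ≈ 64 + (p/100)(255 − 64), so p ≈ 100×(89 − 64)/(255 − 64) = 2500/191 = 13.09.
p = 13 reproduces all three channels after rounding.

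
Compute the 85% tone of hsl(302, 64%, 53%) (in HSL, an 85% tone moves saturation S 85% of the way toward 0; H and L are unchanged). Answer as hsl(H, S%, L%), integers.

hsl(302, 10%, 53%)

S moves 85% from 64 toward 0: 64 − 54.4 = 9.6 → 10.
H and L are unchanged.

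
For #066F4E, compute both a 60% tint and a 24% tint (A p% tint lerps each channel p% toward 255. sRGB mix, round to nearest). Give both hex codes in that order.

#066F4E is rgb(6, 111, 78).
60% tint:
  R: 6 + 0.6×(255−6) = 6 + 149.4 = 155.4 → 155
  G: 111 + 0.6×(255−111) = 111 + 86.4 = 197.4 → 197
  B: 78 + 106.2 = 184.2 → 184
  → #9BC5B8
24% tint:
  R: 6 + 0.24×(255−6) = 6 + 59.76 = 65.76 → 66
  G: 111 + 0.24×(255−111) = 111 + 34.56 = 145.56 → 146
  B: 78 + 0.24×(255−78) = 78 + 42.48 = 120.48 → 120
  → #429278

#9BC5B8, #429278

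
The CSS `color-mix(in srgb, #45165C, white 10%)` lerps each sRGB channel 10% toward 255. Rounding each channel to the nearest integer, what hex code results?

#45165C is rgb(69, 22, 92).
Lerp each channel 10% toward 255:
  R: 69 + 0.1×(255−69) = 69 + 18.6 = 87.6 → 88
  G: 22 + 0.1×(255−22) = 22 + 23.3 = 45.3 → 45
  B: 92 + 0.1×(255−92) = 92 + 16.3 = 108.3 → 108
rgb(88, 45, 108) = #582D6C.

#582D6C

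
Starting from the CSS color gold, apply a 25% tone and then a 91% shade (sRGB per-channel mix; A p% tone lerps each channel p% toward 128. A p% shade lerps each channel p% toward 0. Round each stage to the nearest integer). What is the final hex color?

#141103

CSS gold is rgb(255, 215, 0).
A 25% tone moves each channel 25% toward 128:
  R: 255 + 0.25×(128−255) = 255 − 31.75 = 223.25 → 223
  G: 215 − 21.75 = 193.25 → 193
  B: 0 + 0.25×(128−0) = 0 + 32 = 32 → 32
After the tone: rgb(223, 193, 32) = #dfc120.
Per channel, c → c + 0.91(0 − c):
  R: 223 + 0.91×(0−223) = 223 − 202.93 = 20.07 → 20
  G: 193 + 0.91×(0−193) = 193 − 175.63 = 17.37 → 17
  B: 32 − 29.12 = 2.88 → 3
rgb(20, 17, 3) = #141103.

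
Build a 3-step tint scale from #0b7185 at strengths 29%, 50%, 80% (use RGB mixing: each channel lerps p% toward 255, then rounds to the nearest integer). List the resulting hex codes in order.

#0b7185 is rgb(11, 113, 133).
29%: (11 + 70.76 = 81.76→82, 113 + 41.18 = 154.18→154, 133 + 35.38 = 168.38→168) → #529aa8
50%: (11 + 122 = 133→133, 113 + 71 = 184→184, 133 + 61 = 194→194) → #85b8c2
80%: (11 + 195.2 = 206.2→206, 113 + 113.6 = 226.6→227, 133 + 97.6 = 230.6→231) → #cee3e7

#529aa8, #85b8c2, #cee3e7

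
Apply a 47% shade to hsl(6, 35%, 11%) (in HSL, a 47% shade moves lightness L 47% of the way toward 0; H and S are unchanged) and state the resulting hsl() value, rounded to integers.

hsl(6, 35%, 6%)

L moves 47% from 11 toward 0: 11 − 5.17 = 5.83 → 6.
H and S are unchanged.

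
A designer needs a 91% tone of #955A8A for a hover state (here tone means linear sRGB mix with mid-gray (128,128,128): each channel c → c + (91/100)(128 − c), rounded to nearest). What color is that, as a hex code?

#955A8A is rgb(149, 90, 138).
Per channel, c → c + 0.91(128 − c):
  R: 149 − 19.11 = 129.89 → 130
  G: 90 + 0.91×(128−90) = 90 + 34.58 = 124.58 → 125
  B: 138 + 0.91×(128−138) = 138 − 9.1 = 128.9 → 129
rgb(130, 125, 129) = #827D81.

#827D81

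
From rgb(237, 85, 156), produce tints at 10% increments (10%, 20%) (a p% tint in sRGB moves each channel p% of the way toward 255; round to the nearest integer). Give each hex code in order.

10%: (237 + 1.8 = 238.8→239, 85 + 17 = 102→102, 156 + 9.9 = 165.9→166) → #ef66a6
20%: (237 + 3.6 = 240.6→241, 85 + 34 = 119→119, 156 + 19.8 = 175.8→176) → #f177b0

#ef66a6, #f177b0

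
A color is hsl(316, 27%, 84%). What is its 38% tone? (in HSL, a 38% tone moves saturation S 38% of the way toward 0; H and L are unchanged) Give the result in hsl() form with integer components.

S moves 38% from 27 toward 0: 27 − 10.26 = 16.74 → 17.
H and L are unchanged.

hsl(316, 17%, 84%)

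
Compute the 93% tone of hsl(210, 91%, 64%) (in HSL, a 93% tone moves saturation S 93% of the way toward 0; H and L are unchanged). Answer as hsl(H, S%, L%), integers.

hsl(210, 6%, 64%)

S moves 93% from 91 toward 0: 91 − 84.63 = 6.37 → 6.
H and L are unchanged.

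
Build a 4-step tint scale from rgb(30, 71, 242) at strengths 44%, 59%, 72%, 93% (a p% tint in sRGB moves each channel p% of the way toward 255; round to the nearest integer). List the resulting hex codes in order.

#8198f8, #a3b4fa, #c0cbfb, #eff2fe

44%: (30 + 99 = 129→129, 71 + 80.96 = 151.96→152, 242 + 5.72 = 247.72→248) → #8198f8
59%: (30 + 132.75 = 162.75→163, 71 + 108.56 = 179.56→180, 242 + 7.67 = 249.67→250) → #a3b4fa
72%: (30 + 162 = 192→192, 71 + 132.48 = 203.48→203, 242 + 9.36 = 251.36→251) → #c0cbfb
93%: (30 + 209.25 = 239.25→239, 71 + 171.12 = 242.12→242, 242 + 12.09 = 254.09→254) → #eff2fe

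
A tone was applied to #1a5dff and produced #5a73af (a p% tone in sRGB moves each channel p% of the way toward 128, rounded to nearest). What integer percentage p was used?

#1a5dff is rgb(26, 93, 255); #5a73af is rgb(90, 115, 175).
On the B channel (widest range): 175 ≈ 255 + (p/100)(128 − 255), so p ≈ 100×(175 − 255)/(128 − 255) = -8000/-127 = 62.99.
p = 63 reproduces all three channels after rounding.

63%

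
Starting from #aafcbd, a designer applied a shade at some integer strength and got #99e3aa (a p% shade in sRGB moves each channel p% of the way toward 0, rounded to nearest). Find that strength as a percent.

#aafcbd is rgb(170, 252, 189); #99e3aa is rgb(153, 227, 170).
On the G channel (widest range): 227 ≈ 252 + (p/100)(0 − 252), so p ≈ 100×(227 − 252)/(0 − 252) = -2500/-252 = 9.92.
p = 10 reproduces all three channels after rounding.

10%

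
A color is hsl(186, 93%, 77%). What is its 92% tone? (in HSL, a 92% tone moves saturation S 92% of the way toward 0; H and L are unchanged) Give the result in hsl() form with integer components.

S moves 92% from 93 toward 0: 93 − 85.56 = 7.44 → 7.
H and L are unchanged.

hsl(186, 7%, 77%)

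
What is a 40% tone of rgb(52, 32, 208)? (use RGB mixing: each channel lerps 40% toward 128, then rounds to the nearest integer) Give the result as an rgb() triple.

A 40% tone moves each channel 40% toward 128:
  R: 52 + 30.4 = 82.4 → 82
  G: 32 + 0.4×(128−32) = 32 + 38.4 = 70.4 → 70
  B: 208 − 32 = 176 → 176

rgb(82, 70, 176)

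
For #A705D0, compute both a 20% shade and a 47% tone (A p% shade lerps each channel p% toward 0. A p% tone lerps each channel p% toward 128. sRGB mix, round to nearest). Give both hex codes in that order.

#8604A6, #953FAA

#A705D0 is rgb(167, 5, 208).
20% shade:
  R: 167 + 0.2×(0−167) = 167 − 33.4 = 133.6 → 134
  G: 5 + 0.2×(0−5) = 5 − 1 = 4 → 4
  B: 208 − 41.6 = 166.4 → 166
  → #8604A6
47% tone:
  R: 167 − 18.33 = 148.67 → 149
  G: 5 + 0.47×(128−5) = 5 + 57.81 = 62.81 → 63
  B: 208 − 37.6 = 170.4 → 170
  → #953FAA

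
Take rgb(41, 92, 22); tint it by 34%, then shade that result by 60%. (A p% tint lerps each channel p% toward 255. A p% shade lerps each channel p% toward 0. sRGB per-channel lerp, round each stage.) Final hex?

#2E3B28

A 34% tint moves each channel 34% toward 255:
  R: 41 + 0.34×(255−41) = 41 + 72.76 = 113.76 → 114
  G: 92 + 55.42 = 147.42 → 147
  B: 22 + 0.34×(255−22) = 22 + 79.22 = 101.22 → 101
After the tint: rgb(114, 147, 101) = #729365.
Lerp each channel 60% toward 0:
  R: 114 + 0.6×(0−114) = 114 − 68.4 = 45.6 → 46
  G: 147 + 0.6×(0−147) = 147 − 88.2 = 58.8 → 59
  B: 101 + 0.6×(0−101) = 101 − 60.6 = 40.4 → 40
rgb(46, 59, 40) = #2E3B28.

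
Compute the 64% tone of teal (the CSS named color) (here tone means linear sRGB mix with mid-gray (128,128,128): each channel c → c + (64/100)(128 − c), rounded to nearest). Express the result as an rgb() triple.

rgb(82, 128, 128)

CSS teal is rgb(0, 128, 128).
A 64% tone moves each channel 64% toward 128:
  R: 0 + 0.64×(128−0) = 0 + 81.92 = 81.92 → 82
  G: 128 + 0 = 128 → 128
  B: 128 + 0.64×(128−128) = 128 + 0 = 128 → 128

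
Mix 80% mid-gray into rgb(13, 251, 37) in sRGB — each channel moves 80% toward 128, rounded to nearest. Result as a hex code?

Per channel, c → c + 0.8(128 − c):
  R: 13 + 92 = 105 → 105
  G: 251 + 0.8×(128−251) = 251 − 98.4 = 152.6 → 153
  B: 37 + 72.8 = 109.8 → 110
rgb(105, 153, 110) = #69996E.

#69996E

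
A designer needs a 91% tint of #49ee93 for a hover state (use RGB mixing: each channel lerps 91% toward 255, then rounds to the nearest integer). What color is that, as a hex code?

#49ee93 is rgb(73, 238, 147).
Per channel, c → c + 0.91(255 − c):
  R: 73 + 0.91×(255−73) = 73 + 165.62 = 238.62 → 239
  G: 238 + 0.91×(255−238) = 238 + 15.47 = 253.47 → 253
  B: 147 + 98.28 = 245.28 → 245
rgb(239, 253, 245) = #effdf5.

#effdf5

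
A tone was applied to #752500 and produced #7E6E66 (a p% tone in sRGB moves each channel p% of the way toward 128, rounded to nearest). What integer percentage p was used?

#752500 is rgb(117, 37, 0); #7E6E66 is rgb(126, 110, 102).
On the B channel (widest range): 102 ≈ 0 + (p/100)(128 − 0), so p ≈ 100×(102 − 0)/(128 − 0) = 10200/128 = 79.69.
p = 80 reproduces all three channels after rounding.

80%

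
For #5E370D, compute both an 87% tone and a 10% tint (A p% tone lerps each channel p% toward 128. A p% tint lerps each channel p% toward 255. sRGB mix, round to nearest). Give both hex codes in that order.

#7C7771, #6E4B25

#5E370D is rgb(94, 55, 13).
87% tone:
  R: 94 + 29.58 = 123.58 → 124
  G: 55 + 63.51 = 118.51 → 119
  B: 13 + 0.87×(128−13) = 13 + 100.05 = 113.05 → 113
  → #7C7771
10% tint:
  R: 94 + 16.1 = 110.1 → 110
  G: 55 + 20 = 75 → 75
  B: 13 + 0.1×(255−13) = 13 + 24.2 = 37.2 → 37
  → #6E4B25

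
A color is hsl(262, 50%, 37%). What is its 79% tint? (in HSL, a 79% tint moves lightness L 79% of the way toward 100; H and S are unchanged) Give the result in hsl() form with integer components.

hsl(262, 50%, 87%)

L moves 79% from 37 toward 100: 37 + 49.77 = 86.77 → 87.
H and S are unchanged.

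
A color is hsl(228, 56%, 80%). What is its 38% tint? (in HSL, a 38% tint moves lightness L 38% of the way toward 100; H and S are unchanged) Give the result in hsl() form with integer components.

hsl(228, 56%, 88%)

L moves 38% from 80 toward 100: 80 + 7.6 = 87.6 → 88.
H and S are unchanged.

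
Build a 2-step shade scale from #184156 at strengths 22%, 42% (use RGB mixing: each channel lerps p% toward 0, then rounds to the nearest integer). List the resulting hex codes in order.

#133343, #0E2632

#184156 is rgb(24, 65, 86).
22%: (24 − 5.28 = 18.72→19, 65 − 14.3 = 50.7→51, 86 − 18.92 = 67.08→67) → #133343
42%: (24 − 10.08 = 13.92→14, 65 − 27.3 = 37.7→38, 86 − 36.12 = 49.88→50) → #0E2632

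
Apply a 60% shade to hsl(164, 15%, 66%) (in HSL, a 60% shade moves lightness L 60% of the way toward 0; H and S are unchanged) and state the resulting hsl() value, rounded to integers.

hsl(164, 15%, 26%)

L moves 60% from 66 toward 0: 66 − 39.6 = 26.4 → 26.
H and S are unchanged.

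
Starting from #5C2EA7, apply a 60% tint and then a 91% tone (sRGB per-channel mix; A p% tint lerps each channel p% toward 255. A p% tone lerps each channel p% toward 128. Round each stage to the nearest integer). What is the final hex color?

#5C2EA7 is rgb(92, 46, 167).
Per channel, c → c + 0.6(255 − c):
  R: 92 + 0.6×(255−92) = 92 + 97.8 = 189.8 → 190
  G: 46 + 0.6×(255−46) = 46 + 125.4 = 171.4 → 171
  B: 167 + 0.6×(255−167) = 167 + 52.8 = 219.8 → 220
After the tint: rgb(190, 171, 220) = #BEABDC.
Lerp each channel 91% toward 128:
  R: 190 + 0.91×(128−190) = 190 − 56.42 = 133.58 → 134
  G: 171 + 0.91×(128−171) = 171 − 39.13 = 131.87 → 132
  B: 220 − 83.72 = 136.28 → 136
rgb(134, 132, 136) = #868488.

#868488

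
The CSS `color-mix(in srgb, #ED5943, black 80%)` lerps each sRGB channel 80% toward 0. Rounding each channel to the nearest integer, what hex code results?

#2F120D

#ED5943 is rgb(237, 89, 67).
An 80% shade moves each channel 80% toward 0:
  R: 237 + 0.8×(0−237) = 237 − 189.6 = 47.4 → 47
  G: 89 + 0.8×(0−89) = 89 − 71.2 = 17.8 → 18
  B: 67 + 0.8×(0−67) = 67 − 53.6 = 13.4 → 13
rgb(47, 18, 13) = #2F120D.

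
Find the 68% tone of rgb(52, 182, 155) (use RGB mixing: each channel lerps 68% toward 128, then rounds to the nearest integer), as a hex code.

A 68% tone moves each channel 68% toward 128:
  R: 52 + 0.68×(128−52) = 52 + 51.68 = 103.68 → 104
  G: 182 + 0.68×(128−182) = 182 − 36.72 = 145.28 → 145
  B: 155 + 0.68×(128−155) = 155 − 18.36 = 136.64 → 137
rgb(104, 145, 137) = #689189.

#689189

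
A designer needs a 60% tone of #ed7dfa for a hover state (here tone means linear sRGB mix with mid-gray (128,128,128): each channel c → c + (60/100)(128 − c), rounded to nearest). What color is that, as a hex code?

#ed7dfa is rgb(237, 125, 250).
Lerp each channel 60% toward 128:
  R: 237 + 0.6×(128−237) = 237 − 65.4 = 171.6 → 172
  G: 125 + 1.8 = 126.8 → 127
  B: 250 + 0.6×(128−250) = 250 − 73.2 = 176.8 → 177
rgb(172, 127, 177) = #ac7fb1.

#ac7fb1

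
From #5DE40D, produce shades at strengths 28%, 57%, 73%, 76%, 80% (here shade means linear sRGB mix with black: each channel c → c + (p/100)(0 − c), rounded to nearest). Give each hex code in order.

#43A409, #286206, #193E04, #163703, #132E03

#5DE40D is rgb(93, 228, 13).
28%: (93 − 26.04 = 66.96→67, 228 − 63.84 = 164.16→164, 13 − 3.64 = 9.36→9) → #43A409
57%: (93 − 53.01 = 39.99→40, 228 − 129.96 = 98.04→98, 13 − 7.41 = 5.59→6) → #286206
73%: (93 − 67.89 = 25.11→25, 228 − 166.44 = 61.56→62, 13 − 9.49 = 3.51→4) → #193E04
76%: (93 − 70.68 = 22.32→22, 228 − 173.28 = 54.72→55, 13 − 9.88 = 3.12→3) → #163703
80%: (93 − 74.4 = 18.6→19, 228 − 182.4 = 45.6→46, 13 − 10.4 = 2.6→3) → #132E03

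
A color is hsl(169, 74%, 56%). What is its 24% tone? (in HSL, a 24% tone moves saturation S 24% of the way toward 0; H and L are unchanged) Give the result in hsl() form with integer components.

hsl(169, 56%, 56%)

S moves 24% from 74 toward 0: 74 − 17.76 = 56.24 → 56.
H and L are unchanged.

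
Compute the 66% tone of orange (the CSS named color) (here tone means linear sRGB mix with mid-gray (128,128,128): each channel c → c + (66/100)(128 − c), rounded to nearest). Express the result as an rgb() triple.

CSS orange is rgb(255, 165, 0).
Lerp each channel 66% toward 128:
  R: 255 + 0.66×(128−255) = 255 − 83.82 = 171.18 → 171
  G: 165 + 0.66×(128−165) = 165 − 24.42 = 140.58 → 141
  B: 0 + 0.66×(128−0) = 0 + 84.48 = 84.48 → 84

rgb(171, 141, 84)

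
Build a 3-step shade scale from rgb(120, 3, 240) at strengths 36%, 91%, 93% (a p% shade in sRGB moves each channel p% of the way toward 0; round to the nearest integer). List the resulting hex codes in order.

36%: (120 − 43.2 = 76.8→77, 3 − 1.08 = 1.92→2, 240 − 86.4 = 153.6→154) → #4d029a
91%: (120 − 109.2 = 10.8→11, 3 − 2.73 = 0.27→0, 240 − 218.4 = 21.6→22) → #0b0016
93%: (120 − 111.6 = 8.4→8, 3 − 2.79 = 0.21→0, 240 − 223.2 = 16.8→17) → #080011

#4d029a, #0b0016, #080011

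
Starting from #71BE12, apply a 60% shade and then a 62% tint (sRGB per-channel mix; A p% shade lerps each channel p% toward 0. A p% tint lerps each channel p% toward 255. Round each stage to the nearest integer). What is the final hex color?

#71BE12 is rgb(113, 190, 18).
A 60% shade moves each channel 60% toward 0:
  R: 113 + 0.6×(0−113) = 113 − 67.8 = 45.2 → 45
  G: 190 + 0.6×(0−190) = 190 − 114 = 76 → 76
  B: 18 + 0.6×(0−18) = 18 − 10.8 = 7.2 → 7
After the shade: rgb(45, 76, 7) = #2D4C07.
Lerp each channel 62% toward 255:
  R: 45 + 130.2 = 175.2 → 175
  G: 76 + 0.62×(255−76) = 76 + 110.98 = 186.98 → 187
  B: 7 + 0.62×(255−7) = 7 + 153.76 = 160.76 → 161
rgb(175, 187, 161) = #AFBBA1.

#AFBBA1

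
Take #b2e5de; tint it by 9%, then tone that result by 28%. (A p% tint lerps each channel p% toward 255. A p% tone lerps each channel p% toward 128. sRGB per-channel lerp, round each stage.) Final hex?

#b2e5de is rgb(178, 229, 222).
Per channel, c → c + 0.09(255 − c):
  R: 178 + 0.09×(255−178) = 178 + 6.93 = 184.93 → 185
  G: 229 + 2.34 = 231.34 → 231
  B: 222 + 0.09×(255−222) = 222 + 2.97 = 224.97 → 225
After the tint: rgb(185, 231, 225) = #b9e7e1.
Lerp each channel 28% toward 128:
  R: 185 + 0.28×(128−185) = 185 − 15.96 = 169.04 → 169
  G: 231 − 28.84 = 202.16 → 202
  B: 225 + 0.28×(128−225) = 225 − 27.16 = 197.84 → 198
rgb(169, 202, 198) = #a9cac6.

#a9cac6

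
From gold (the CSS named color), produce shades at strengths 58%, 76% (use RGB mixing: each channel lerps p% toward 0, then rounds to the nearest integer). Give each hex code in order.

#6b5a00, #3d3400

CSS gold is rgb(255, 215, 0).
58%: (255 − 147.9 = 107.1→107, 215 − 124.7 = 90.3→90, 0→0) → #6b5a00
76%: (255 − 193.8 = 61.2→61, 215 − 163.4 = 51.6→52, 0→0) → #3d3400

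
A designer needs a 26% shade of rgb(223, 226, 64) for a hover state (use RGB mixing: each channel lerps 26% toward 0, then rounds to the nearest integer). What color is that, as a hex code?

A 26% shade moves each channel 26% toward 0:
  R: 223 − 57.98 = 165.02 → 165
  G: 226 + 0.26×(0−226) = 226 − 58.76 = 167.24 → 167
  B: 64 + 0.26×(0−64) = 64 − 16.64 = 47.36 → 47
rgb(165, 167, 47) = #A5A72F.

#A5A72F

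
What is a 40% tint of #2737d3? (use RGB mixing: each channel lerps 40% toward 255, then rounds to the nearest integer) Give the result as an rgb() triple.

rgb(125, 135, 229)

#2737d3 is rgb(39, 55, 211).
Per channel, c → c + 0.4(255 − c):
  R: 39 + 0.4×(255−39) = 39 + 86.4 = 125.4 → 125
  G: 55 + 0.4×(255−55) = 55 + 80 = 135 → 135
  B: 211 + 17.6 = 228.6 → 229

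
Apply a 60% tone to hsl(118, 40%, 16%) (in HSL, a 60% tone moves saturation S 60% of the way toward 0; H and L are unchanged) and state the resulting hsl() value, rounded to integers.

S moves 60% from 40 toward 0: 40 − 24 = 16 → 16.
H and L are unchanged.

hsl(118, 16%, 16%)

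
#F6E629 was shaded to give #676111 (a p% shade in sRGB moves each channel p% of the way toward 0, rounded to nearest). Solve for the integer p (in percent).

58%

#F6E629 is rgb(246, 230, 41); #676111 is rgb(103, 97, 17).
On the R channel (widest range): 103 ≈ 246 + (p/100)(0 − 246), so p ≈ 100×(103 − 246)/(0 − 246) = -14300/-246 = 58.13.
p = 58 reproduces all three channels after rounding.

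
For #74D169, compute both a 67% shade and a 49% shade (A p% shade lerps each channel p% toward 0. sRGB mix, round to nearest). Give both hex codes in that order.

#264523, #3B6B36

#74D169 is rgb(116, 209, 105).
67% shade:
  R: 116 − 77.72 = 38.28 → 38
  G: 209 + 0.67×(0−209) = 209 − 140.03 = 68.97 → 69
  B: 105 + 0.67×(0−105) = 105 − 70.35 = 34.65 → 35
  → #264523
49% shade:
  R: 116 + 0.49×(0−116) = 116 − 56.84 = 59.16 → 59
  G: 209 + 0.49×(0−209) = 209 − 102.41 = 106.59 → 107
  B: 105 + 0.49×(0−105) = 105 − 51.45 = 53.55 → 54
  → #3B6B36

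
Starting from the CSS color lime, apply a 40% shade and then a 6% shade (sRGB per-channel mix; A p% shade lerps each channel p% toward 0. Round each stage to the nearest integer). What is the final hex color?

CSS lime is rgb(0, 255, 0).
Per channel, c → c + 0.4(0 − c):
  R: 0 + 0.4×(0−0) = 0 + 0 = 0 → 0
  G: 255 + 0.4×(0−255) = 255 − 102 = 153 → 153
  B: 0 + 0 = 0 → 0
After the shade: rgb(0, 153, 0) = #009900.
A 6% shade moves each channel 6% toward 0:
  R: 0 + 0 = 0 → 0
  G: 153 − 9.18 = 143.82 → 144
  B: 0 + 0.06×(0−0) = 0 + 0 = 0 → 0
rgb(0, 144, 0) = #009000.

#009000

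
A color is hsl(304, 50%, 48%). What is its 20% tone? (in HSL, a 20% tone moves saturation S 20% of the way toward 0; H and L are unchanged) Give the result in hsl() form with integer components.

S moves 20% from 50 toward 0: 50 − 10 = 40 → 40.
H and L are unchanged.

hsl(304, 40%, 48%)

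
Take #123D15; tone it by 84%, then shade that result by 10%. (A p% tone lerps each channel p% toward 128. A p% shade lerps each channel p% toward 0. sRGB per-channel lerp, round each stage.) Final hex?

#123D15 is rgb(18, 61, 21).
Lerp each channel 84% toward 128:
  R: 18 + 0.84×(128−18) = 18 + 92.4 = 110.4 → 110
  G: 61 + 56.28 = 117.28 → 117
  B: 21 + 0.84×(128−21) = 21 + 89.88 = 110.88 → 111
After the tone: rgb(110, 117, 111) = #6E756F.
Lerp each channel 10% toward 0:
  R: 110 − 11 = 99 → 99
  G: 117 + 0.1×(0−117) = 117 − 11.7 = 105.3 → 105
  B: 111 + 0.1×(0−111) = 111 − 11.1 = 99.9 → 100
rgb(99, 105, 100) = #636964.

#636964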